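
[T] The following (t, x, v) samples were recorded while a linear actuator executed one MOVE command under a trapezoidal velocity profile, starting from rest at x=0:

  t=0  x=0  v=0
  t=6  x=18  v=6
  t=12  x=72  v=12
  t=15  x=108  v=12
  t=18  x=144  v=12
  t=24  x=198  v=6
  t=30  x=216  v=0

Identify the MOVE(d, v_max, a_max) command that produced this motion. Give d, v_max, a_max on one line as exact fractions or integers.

final state: t=30, x=216, v=0 → d = 216
a_max = (6−0)/(6−0) = 1
max v = 12 over t∈[12,18] → v_max = 12
check: 12·(12+6) = 216 ✓

d=216 v_max=12 a_max=1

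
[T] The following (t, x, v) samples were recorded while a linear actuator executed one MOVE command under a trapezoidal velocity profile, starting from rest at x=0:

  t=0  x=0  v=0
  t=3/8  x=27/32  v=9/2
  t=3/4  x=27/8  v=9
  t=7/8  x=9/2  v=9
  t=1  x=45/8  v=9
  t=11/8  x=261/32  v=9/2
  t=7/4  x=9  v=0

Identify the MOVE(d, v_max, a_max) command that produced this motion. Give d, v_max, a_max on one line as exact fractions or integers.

d=9 v_max=9 a_max=12

final state: t=7/4, x=9, v=0 → d = 9
a_max = (9/2−0)/(3/8−0) = 12
max v = 9 over t∈[3/4,1] → v_max = 9
check: 9·(3/4+1/4) = 9 ✓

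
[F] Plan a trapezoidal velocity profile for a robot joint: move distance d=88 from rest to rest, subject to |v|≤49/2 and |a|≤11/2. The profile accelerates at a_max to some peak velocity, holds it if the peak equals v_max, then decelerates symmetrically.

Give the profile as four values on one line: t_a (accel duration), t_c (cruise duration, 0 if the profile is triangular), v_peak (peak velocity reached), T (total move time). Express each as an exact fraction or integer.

(v_max)²/a_max = (49/2)²/(11/2) = 2401/22
88 < 2401/22 ⇒ no cruise
v_peak = √(88·11/2) = √484 = 22
t_a = 22/(11/2) = 4; t_c = 0
T = 2·4 = 8

t_a=4 t_c=0 v_peak=22 T=8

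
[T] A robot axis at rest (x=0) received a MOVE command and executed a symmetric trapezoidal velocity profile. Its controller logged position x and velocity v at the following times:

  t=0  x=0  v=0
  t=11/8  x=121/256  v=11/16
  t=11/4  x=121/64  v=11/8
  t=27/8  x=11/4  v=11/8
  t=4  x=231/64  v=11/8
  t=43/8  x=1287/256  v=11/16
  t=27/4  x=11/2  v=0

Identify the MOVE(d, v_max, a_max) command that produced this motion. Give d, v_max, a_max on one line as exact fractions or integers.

final state: t=27/4, x=11/2, v=0 → d = 11/2
a_max = (11/16−0)/(11/8−0) = 1/2
max v = 11/8 over t∈[11/4,4] → v_max = 11/8
check: 11/8·(11/4+5/4) = 11/2 ✓

d=11/2 v_max=11/8 a_max=1/2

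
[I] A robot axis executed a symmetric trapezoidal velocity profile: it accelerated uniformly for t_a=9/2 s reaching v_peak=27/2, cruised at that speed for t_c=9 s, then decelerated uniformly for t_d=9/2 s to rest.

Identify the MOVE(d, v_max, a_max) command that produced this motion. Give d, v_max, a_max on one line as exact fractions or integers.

a_max = (27/2)/(9/2) = 3
d_a = ½·27/2·9/2 = 243/8; d_c = 27/2·9 = 243/2
d = 2·243/8 + 243/2 = 729/4
t_c = 9 > 0 so v_max = 27/2

d=729/4 v_max=27/2 a_max=3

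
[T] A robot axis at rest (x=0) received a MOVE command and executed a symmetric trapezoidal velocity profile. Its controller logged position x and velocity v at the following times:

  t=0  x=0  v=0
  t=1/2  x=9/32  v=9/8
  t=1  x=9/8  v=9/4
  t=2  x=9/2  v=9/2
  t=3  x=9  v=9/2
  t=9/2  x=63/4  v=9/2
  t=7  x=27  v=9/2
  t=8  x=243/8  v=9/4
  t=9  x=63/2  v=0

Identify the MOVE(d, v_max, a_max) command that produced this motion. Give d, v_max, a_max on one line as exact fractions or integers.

final state: t=9, x=63/2, v=0 → d = 63/2
a_max = (9/8−0)/(1/2−0) = 9/4
max v = 9/2 over t∈[2,7] → v_max = 9/2
check: 9/2·(2+5) = 63/2 ✓

d=63/2 v_max=9/2 a_max=9/4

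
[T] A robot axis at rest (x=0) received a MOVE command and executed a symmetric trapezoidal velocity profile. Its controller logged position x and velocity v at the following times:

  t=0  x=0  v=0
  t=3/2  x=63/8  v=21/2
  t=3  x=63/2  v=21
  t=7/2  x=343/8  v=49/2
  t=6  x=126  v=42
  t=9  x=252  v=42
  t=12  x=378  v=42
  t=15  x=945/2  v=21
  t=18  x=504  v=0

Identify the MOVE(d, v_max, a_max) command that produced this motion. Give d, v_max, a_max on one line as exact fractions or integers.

d=504 v_max=42 a_max=7

final state: t=18, x=504, v=0 → d = 504
a_max = (21/2−0)/(3/2−0) = 7
max v = 42 over t∈[6,12] → v_max = 42
check: 42·(6+6) = 504 ✓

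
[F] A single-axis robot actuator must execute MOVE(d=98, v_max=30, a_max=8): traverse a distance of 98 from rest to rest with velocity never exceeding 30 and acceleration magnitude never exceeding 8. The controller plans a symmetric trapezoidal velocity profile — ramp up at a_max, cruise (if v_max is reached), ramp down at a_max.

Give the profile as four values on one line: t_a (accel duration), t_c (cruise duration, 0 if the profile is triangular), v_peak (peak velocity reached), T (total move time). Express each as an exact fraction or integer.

(v_max)²/a_max = 30²/8 = 225/2
98 < 225/2 so t_c = 0
v_peak = √(98·8) = √784 = 28
t_a = 28/8 = 7/2; t_c = 0
T = 2·7/2 = 7

t_a=7/2 t_c=0 v_peak=28 T=7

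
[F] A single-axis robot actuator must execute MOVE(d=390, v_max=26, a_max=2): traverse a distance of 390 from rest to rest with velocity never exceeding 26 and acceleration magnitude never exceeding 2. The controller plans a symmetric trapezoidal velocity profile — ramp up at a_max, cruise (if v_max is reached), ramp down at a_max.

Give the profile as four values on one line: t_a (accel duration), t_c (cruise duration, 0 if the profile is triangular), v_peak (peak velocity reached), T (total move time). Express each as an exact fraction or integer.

t_a=13 t_c=2 v_peak=26 T=28

v_max²/a_max = 26²/2 = 338
390 ≥ 338 → trapezoidal
t_a = 26/2 = 13; v_peak = 26
d_cruise = 390 − 338 = 52; t_c = 52/26 = 2
T = 2·13 + 2 = 28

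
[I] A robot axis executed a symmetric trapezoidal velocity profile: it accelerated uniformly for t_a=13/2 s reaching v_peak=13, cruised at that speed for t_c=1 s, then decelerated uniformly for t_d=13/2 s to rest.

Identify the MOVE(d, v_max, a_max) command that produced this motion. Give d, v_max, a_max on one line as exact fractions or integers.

d=195/2 v_max=13 a_max=2

a_max = 13/(13/2) = 2
d_a = ½·13·13/2 = 169/4; d_c = 13·1 = 13
d = 2·169/4 + 13 = 195/2
t_c = 1 > 0 so v_max = 13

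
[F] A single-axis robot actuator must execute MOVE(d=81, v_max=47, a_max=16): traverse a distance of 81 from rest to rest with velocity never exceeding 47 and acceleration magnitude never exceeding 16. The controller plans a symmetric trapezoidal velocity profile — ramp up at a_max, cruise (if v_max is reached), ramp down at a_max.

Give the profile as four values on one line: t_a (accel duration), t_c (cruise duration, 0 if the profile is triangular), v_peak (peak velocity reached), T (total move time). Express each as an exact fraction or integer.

t_a=9/4 t_c=0 v_peak=36 T=9/2

vₘ²/aₘ = 47²/16 = 2209/16
81 < 2209/16 ⇒ no cruise
v_peak = √(81·16) = √1296 = 36
t_a = 36/16 = 9/4; t_c = 0
T = 2·9/4 = 9/2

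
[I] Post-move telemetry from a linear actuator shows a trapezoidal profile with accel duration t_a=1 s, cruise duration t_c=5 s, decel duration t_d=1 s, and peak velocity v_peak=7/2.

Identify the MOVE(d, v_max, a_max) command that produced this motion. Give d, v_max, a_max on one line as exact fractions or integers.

a_max = (7/2)/1 = 7/2
d_a = ½·7/2·1 = 7/4; d_c = 7/2·5 = 35/2
d = 2·7/4 + 35/2 = 21
t_c = 5 > 0 ⇒ limit active, v_max = 7/2

d=21 v_max=7/2 a_max=7/2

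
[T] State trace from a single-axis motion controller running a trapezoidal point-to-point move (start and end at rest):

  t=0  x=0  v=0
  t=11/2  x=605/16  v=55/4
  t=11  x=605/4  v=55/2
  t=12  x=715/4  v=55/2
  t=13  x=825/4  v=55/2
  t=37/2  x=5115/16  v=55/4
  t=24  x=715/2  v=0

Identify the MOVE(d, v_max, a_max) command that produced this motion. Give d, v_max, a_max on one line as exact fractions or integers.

final state: t=24, x=715/2, v=0 → d = 715/2
a_max = (55/4−0)/(11/2−0) = 5/2
max v = 55/2 over t∈[11,13] → v_max = 55/2
check: 55/2·(11+2) = 715/2 ✓

d=715/2 v_max=55/2 a_max=5/2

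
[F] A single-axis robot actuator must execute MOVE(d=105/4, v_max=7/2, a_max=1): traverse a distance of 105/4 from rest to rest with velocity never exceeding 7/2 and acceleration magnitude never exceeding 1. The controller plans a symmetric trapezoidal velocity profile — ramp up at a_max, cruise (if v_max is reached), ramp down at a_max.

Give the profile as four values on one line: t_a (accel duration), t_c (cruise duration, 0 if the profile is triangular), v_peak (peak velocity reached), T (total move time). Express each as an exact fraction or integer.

t_a=7/2 t_c=4 v_peak=7/2 T=11

v_max²/a_max = (7/2)²/1 = 49/4
105/4 ≥ 49/4 so v_max reached
t_a = (7/2)/1 = 7/2; v_peak = 7/2
d_cruise = 105/4 − 49/4 = 14; t_c = 14/(7/2) = 4
T = 2·7/2 + 4 = 11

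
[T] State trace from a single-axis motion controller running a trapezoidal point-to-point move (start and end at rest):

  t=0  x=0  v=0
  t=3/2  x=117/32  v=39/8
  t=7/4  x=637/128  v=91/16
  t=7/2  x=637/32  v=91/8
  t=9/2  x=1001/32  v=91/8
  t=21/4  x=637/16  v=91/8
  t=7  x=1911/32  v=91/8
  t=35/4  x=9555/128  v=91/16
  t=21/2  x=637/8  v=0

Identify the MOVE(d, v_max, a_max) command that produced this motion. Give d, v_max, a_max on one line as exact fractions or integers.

final state: t=21/2, x=637/8, v=0 → d = 637/8
a_max = (39/8−0)/(3/2−0) = 13/4
max v = 91/8 over t∈[7/2,7] → v_max = 91/8
check: 91/8·(7/2+7/2) = 637/8 ✓

d=637/8 v_max=91/8 a_max=13/4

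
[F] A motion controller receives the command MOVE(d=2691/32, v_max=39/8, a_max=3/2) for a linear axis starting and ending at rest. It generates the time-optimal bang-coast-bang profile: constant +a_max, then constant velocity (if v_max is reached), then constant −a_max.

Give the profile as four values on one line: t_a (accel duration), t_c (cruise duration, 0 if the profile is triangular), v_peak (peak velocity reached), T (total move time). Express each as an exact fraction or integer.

t_a=13/4 t_c=14 v_peak=39/8 T=41/2

(v_max)²/a_max = (39/8)²/(3/2) = 507/32
2691/32 ≥ 507/32 ⇒ cruise phase
t_a = (39/8)/(3/2) = 13/4; v_peak = 39/8
d_cruise = 2691/32 − 507/32 = 273/4; t_c = (273/4)/(39/8) = 14
T = 2·13/4 + 14 = 41/2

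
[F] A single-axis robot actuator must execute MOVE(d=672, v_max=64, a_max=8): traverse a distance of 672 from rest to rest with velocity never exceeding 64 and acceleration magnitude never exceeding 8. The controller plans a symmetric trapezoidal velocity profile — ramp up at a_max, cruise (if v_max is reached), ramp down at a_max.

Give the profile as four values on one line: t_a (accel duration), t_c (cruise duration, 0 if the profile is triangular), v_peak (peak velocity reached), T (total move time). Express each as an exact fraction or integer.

v_max²/a_max = 64²/8 = 512
672 ≥ 512 so v_max reached
t_a = 64/8 = 8; v_peak = 64
d_cruise = 672 − 512 = 160; t_c = 160/64 = 5/2
T = 2·8 + 5/2 = 37/2

t_a=8 t_c=5/2 v_peak=64 T=37/2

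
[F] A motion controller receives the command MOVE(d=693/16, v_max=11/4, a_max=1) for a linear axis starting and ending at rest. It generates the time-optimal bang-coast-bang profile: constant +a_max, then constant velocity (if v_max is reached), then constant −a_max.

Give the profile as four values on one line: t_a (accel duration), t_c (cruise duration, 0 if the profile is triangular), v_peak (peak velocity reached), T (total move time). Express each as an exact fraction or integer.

t_a=11/4 t_c=13 v_peak=11/4 T=37/2

vₘ²/aₘ = (11/4)²/1 = 121/16
693/16 ≥ 121/16 so v_max reached
t_a = (11/4)/1 = 11/4; v_peak = 11/4
d_cruise = 693/16 − 121/16 = 143/4; t_c = (143/4)/(11/4) = 13
T = 2·11/4 + 13 = 37/2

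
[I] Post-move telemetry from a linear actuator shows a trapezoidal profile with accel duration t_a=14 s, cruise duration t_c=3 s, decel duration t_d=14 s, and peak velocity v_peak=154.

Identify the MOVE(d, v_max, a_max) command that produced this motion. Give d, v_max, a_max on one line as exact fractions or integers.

a_max = 154/14 = 11
d_a = ½·154·14 = 1078; d_c = 154·3 = 462
d = 2·1078 + 462 = 2618
t_c = 3 > 0 → v_max = v_peak = 154

d=2618 v_max=154 a_max=11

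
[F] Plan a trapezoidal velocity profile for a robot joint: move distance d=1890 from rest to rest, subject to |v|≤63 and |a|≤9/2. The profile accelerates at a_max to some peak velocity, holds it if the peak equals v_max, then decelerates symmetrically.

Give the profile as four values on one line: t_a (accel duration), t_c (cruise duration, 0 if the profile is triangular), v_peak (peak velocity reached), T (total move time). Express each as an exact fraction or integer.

t_a=14 t_c=16 v_peak=63 T=44

(v_max)²/a_max = 63²/(9/2) = 882
1890 ≥ 882 → trapezoidal
t_a = 63/(9/2) = 14; v_peak = 63
d_cruise = 1890 − 882 = 1008; t_c = 1008/63 = 16
T = 2·14 + 16 = 44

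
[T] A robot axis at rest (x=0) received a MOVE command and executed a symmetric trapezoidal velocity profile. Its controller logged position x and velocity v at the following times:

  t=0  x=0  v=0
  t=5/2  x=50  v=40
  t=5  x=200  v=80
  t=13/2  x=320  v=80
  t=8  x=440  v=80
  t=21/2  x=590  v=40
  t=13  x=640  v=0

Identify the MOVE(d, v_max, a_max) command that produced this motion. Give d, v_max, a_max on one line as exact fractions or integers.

d=640 v_max=80 a_max=16

final state: t=13, x=640, v=0 → d = 640
a_max = (40−0)/(5/2−0) = 16
max v = 80 over t∈[5,8] → v_max = 80
check: 80·(5+3) = 640 ✓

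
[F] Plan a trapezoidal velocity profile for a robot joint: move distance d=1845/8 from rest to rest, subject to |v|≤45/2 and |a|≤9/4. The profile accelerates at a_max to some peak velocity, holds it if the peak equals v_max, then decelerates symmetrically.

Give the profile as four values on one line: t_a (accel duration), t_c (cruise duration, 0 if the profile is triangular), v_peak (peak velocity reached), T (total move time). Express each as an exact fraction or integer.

(v_max)²/a_max = (45/2)²/(9/4) = 225
1845/8 ≥ 225 → trapezoidal
t_a = (45/2)/(9/4) = 10; v_peak = 45/2
d_cruise = 1845/8 − 225 = 45/8; t_c = (45/8)/(45/2) = 1/4
T = 2·10 + 1/4 = 81/4

t_a=10 t_c=1/4 v_peak=45/2 T=81/4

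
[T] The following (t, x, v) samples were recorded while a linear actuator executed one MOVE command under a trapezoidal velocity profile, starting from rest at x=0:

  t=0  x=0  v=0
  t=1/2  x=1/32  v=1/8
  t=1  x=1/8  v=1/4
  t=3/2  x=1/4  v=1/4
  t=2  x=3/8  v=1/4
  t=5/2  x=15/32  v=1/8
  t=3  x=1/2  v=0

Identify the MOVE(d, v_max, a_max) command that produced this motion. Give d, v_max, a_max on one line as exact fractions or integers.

final state: t=3, x=1/2, v=0 → d = 1/2
a_max = (1/8−0)/(1/2−0) = 1/4
max v = 1/4 over t∈[1,2] → v_max = 1/4
check: 1/4·(1+1) = 1/2 ✓

d=1/2 v_max=1/4 a_max=1/4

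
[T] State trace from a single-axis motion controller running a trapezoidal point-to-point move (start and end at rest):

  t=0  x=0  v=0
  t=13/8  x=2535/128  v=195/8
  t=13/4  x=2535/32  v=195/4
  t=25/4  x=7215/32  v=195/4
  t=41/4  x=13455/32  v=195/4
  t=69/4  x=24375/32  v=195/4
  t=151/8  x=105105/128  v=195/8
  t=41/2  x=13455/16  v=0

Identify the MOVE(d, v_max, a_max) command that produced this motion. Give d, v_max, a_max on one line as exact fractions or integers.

d=13455/16 v_max=195/4 a_max=15

final state: t=41/2, x=13455/16, v=0 → d = 13455/16
a_max = (195/8−0)/(13/8−0) = 15
max v = 195/4 over t∈[13/4,69/4] → v_max = 195/4
check: 195/4·(13/4+14) = 13455/16 ✓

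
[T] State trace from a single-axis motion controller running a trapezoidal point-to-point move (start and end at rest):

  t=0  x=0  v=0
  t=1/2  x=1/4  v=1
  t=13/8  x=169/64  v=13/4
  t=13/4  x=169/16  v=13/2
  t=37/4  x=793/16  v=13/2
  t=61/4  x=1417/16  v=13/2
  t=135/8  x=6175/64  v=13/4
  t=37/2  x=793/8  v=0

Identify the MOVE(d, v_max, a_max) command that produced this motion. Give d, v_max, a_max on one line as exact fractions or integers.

final state: t=37/2, x=793/8, v=0 → d = 793/8
a_max = (1−0)/(1/2−0) = 2
max v = 13/2 over t∈[13/4,61/4] → v_max = 13/2
check: 13/2·(13/4+12) = 793/8 ✓

d=793/8 v_max=13/2 a_max=2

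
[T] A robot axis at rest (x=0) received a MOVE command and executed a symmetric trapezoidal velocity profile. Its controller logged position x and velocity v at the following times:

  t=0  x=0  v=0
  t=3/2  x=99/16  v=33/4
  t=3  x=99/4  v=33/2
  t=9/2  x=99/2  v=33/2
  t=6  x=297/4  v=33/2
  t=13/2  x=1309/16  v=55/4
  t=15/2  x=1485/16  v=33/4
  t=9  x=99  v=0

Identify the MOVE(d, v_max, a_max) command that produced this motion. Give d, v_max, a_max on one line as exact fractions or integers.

final state: t=9, x=99, v=0 → d = 99
a_max = (33/4−0)/(3/2−0) = 11/2
max v = 33/2 over t∈[3,6] → v_max = 33/2
check: 33/2·(3+3) = 99 ✓

d=99 v_max=33/2 a_max=11/2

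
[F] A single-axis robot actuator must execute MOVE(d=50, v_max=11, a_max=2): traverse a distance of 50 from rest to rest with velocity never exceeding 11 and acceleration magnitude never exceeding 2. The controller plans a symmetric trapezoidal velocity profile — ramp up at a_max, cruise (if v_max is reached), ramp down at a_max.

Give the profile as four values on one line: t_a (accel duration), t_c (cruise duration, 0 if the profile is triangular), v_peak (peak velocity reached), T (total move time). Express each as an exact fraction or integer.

v_max²/a_max = 11²/2 = 121/2
50 < 121/2 so t_c = 0
v_peak = √(50·2) = √100 = 10
t_a = 10/2 = 5; t_c = 0
T = 2·5 = 10

t_a=5 t_c=0 v_peak=10 T=10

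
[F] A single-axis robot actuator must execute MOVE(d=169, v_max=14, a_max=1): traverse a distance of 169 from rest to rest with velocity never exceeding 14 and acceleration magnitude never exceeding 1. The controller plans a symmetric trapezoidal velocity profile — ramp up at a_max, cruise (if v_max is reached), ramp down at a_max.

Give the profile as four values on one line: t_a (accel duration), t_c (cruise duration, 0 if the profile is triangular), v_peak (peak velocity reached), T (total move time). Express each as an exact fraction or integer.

vₘ²/aₘ = 14²/1 = 196
169 < 196 → triangular
v_peak = √(169·1) = √169 = 13
t_a = 13/1 = 13; t_c = 0
T = 2·13 = 26

t_a=13 t_c=0 v_peak=13 T=26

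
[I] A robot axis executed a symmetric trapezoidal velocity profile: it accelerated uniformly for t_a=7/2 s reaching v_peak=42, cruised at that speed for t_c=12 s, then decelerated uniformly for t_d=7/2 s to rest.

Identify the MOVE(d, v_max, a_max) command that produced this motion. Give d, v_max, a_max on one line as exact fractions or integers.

d=651 v_max=42 a_max=12

a_max = 42/(7/2) = 12
d_a = ½·42·7/2 = 147/2; d_c = 42·12 = 504
d = 2·147/2 + 504 = 651
t_c = 12 > 0 ⇒ limit active, v_max = 42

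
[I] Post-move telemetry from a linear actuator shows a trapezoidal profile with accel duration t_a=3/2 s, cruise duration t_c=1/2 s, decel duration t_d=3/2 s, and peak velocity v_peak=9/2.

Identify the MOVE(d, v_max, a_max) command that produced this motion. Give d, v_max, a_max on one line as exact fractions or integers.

a_max = (9/2)/(3/2) = 3
d_a = ½·9/2·3/2 = 27/8; d_c = 9/2·1/2 = 9/4
d = 2·27/8 + 9/4 = 9
t_c = 1/2 > 0 so v_max = 9/2

d=9 v_max=9/2 a_max=3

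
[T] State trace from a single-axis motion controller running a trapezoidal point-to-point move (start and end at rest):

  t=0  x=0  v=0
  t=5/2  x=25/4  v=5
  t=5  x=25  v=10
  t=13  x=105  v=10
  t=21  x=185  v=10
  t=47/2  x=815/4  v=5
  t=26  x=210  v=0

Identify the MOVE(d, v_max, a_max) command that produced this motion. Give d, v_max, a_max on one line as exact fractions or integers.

final state: t=26, x=210, v=0 → d = 210
a_max = (5−0)/(5/2−0) = 2
max v = 10 over t∈[5,21] → v_max = 10
check: 10·(5+16) = 210 ✓

d=210 v_max=10 a_max=2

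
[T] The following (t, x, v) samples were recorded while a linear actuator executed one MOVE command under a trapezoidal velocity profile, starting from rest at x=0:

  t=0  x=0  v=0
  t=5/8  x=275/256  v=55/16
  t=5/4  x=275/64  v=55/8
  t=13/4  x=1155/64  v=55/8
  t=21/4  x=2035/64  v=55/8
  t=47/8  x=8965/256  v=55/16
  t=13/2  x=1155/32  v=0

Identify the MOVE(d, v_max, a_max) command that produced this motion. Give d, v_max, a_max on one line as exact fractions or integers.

d=1155/32 v_max=55/8 a_max=11/2

final state: t=13/2, x=1155/32, v=0 → d = 1155/32
a_max = (55/16−0)/(5/8−0) = 11/2
max v = 55/8 over t∈[5/4,21/4] → v_max = 55/8
check: 55/8·(5/4+4) = 1155/32 ✓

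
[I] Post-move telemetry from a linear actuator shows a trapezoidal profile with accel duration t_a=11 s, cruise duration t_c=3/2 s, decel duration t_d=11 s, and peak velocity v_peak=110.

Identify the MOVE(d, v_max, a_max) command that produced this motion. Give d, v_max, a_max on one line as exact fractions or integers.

d=1375 v_max=110 a_max=10

a_max = 110/11 = 10
d_a = ½·110·11 = 605; d_c = 110·3/2 = 165
d = 2·605 + 165 = 1375
t_c = 3/2 > 0 → v_max = v_peak = 110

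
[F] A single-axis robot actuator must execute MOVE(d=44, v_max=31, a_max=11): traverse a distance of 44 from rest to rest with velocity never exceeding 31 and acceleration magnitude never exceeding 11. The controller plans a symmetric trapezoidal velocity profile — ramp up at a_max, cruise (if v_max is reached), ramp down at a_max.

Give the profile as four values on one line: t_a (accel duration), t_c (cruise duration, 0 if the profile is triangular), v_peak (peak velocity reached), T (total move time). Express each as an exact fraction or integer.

t_a=2 t_c=0 v_peak=22 T=4

v_max²/a_max = 31²/11 = 961/11
44 < 961/11 so t_c = 0
v_peak = √(44·11) = √484 = 22
t_a = 22/11 = 2; t_c = 0
T = 2·2 = 4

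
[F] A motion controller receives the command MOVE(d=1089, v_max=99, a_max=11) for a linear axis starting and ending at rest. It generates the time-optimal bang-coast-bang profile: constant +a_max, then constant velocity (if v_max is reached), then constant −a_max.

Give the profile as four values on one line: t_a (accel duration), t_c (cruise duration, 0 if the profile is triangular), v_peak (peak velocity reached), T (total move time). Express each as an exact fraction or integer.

v_max²/a_max = 99²/11 = 891
1089 ≥ 891 ⇒ cruise phase
t_a = 99/11 = 9; v_peak = 99
d_cruise = 1089 − 891 = 198; t_c = 198/99 = 2
T = 2·9 + 2 = 20

t_a=9 t_c=2 v_peak=99 T=20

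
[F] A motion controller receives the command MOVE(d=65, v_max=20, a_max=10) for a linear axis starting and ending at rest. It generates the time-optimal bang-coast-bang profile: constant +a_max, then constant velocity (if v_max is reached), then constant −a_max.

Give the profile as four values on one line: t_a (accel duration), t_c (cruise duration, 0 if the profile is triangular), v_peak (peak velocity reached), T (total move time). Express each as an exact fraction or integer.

v_max²/a_max = 20²/10 = 40
65 ≥ 40 ⇒ cruise phase
t_a = 20/10 = 2; v_peak = 20
d_cruise = 65 − 40 = 25; t_c = 25/20 = 5/4
T = 2·2 + 5/4 = 21/4

t_a=2 t_c=5/4 v_peak=20 T=21/4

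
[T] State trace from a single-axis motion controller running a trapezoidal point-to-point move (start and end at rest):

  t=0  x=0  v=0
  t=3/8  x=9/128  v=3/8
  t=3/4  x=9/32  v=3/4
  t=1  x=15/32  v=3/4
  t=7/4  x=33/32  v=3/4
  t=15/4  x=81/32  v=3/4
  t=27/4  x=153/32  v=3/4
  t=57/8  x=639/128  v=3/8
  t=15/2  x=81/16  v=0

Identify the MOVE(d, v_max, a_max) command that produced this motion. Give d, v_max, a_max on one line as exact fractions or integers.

d=81/16 v_max=3/4 a_max=1

final state: t=15/2, x=81/16, v=0 → d = 81/16
a_max = (3/8−0)/(3/8−0) = 1
max v = 3/4 over t∈[3/4,27/4] → v_max = 3/4
check: 3/4·(3/4+6) = 81/16 ✓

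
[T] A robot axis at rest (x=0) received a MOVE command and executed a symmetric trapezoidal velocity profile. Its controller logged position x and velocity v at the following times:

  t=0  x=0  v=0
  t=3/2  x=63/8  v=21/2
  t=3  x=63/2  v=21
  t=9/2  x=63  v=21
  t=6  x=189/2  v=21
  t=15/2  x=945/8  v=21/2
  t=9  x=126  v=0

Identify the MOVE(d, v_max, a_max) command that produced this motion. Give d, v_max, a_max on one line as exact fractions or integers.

d=126 v_max=21 a_max=7

final state: t=9, x=126, v=0 → d = 126
a_max = (21/2−0)/(3/2−0) = 7
max v = 21 over t∈[3,6] → v_max = 21
check: 21·(3+3) = 126 ✓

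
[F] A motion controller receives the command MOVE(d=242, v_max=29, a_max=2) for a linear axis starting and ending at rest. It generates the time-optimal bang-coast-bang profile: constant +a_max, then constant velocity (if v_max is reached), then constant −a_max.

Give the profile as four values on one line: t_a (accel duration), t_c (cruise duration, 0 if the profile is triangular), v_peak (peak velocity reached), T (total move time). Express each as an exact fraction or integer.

(v_max)²/a_max = 29²/2 = 841/2
242 < 841/2 → triangular
v_peak = √(242·2) = √484 = 22
t_a = 22/2 = 11; t_c = 0
T = 2·11 = 22

t_a=11 t_c=0 v_peak=22 T=22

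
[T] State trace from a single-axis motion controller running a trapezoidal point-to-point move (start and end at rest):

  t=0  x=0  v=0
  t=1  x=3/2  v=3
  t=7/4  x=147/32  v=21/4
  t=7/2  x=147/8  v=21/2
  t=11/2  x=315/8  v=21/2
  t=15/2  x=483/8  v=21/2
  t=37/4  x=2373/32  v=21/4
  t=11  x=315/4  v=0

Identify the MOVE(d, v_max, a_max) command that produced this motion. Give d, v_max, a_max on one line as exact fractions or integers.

d=315/4 v_max=21/2 a_max=3

final state: t=11, x=315/4, v=0 → d = 315/4
a_max = (3−0)/(1−0) = 3
max v = 21/2 over t∈[7/2,15/2] → v_max = 21/2
check: 21/2·(7/2+4) = 315/4 ✓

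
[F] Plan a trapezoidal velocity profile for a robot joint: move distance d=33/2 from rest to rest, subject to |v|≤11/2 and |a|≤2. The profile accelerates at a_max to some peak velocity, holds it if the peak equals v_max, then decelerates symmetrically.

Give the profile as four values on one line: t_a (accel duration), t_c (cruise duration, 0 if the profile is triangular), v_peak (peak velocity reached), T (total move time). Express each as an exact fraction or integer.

t_a=11/4 t_c=1/4 v_peak=11/2 T=23/4

(v_max)²/a_max = (11/2)²/2 = 121/8
33/2 ≥ 121/8 → trapezoidal
t_a = (11/2)/2 = 11/4; v_peak = 11/2
d_cruise = 33/2 − 121/8 = 11/8; t_c = (11/8)/(11/2) = 1/4
T = 2·11/4 + 1/4 = 23/4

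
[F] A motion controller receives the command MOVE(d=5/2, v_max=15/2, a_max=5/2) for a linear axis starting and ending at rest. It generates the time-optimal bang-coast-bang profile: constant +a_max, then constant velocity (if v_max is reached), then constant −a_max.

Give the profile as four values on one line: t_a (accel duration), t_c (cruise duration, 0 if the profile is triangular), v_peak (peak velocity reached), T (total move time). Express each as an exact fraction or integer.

v_max²/a_max = (15/2)²/(5/2) = 45/2
5/2 < 45/2 → triangular
v_peak = √(5/2·5/2) = √(25/4) = 5/2
t_a = (5/2)/(5/2) = 1; t_c = 0
T = 2·1 = 2

t_a=1 t_c=0 v_peak=5/2 T=2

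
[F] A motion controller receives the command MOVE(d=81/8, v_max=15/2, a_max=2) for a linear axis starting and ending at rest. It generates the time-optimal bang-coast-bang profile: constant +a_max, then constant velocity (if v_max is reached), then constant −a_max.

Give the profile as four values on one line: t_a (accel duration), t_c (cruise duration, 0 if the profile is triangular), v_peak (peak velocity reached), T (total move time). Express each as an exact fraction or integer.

t_a=9/4 t_c=0 v_peak=9/2 T=9/2

(v_max)²/a_max = (15/2)²/2 = 225/8
81/8 < 225/8 ⇒ no cruise
v_peak = √(81/8·2) = √(81/4) = 9/2
t_a = (9/2)/2 = 9/4; t_c = 0
T = 2·9/4 = 9/2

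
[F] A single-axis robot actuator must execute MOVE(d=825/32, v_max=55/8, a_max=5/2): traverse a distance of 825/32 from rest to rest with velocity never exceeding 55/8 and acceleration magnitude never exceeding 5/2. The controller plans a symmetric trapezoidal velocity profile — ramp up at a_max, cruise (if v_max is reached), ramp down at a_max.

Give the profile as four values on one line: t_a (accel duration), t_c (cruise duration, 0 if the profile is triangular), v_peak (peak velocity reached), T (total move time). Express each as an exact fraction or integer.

t_a=11/4 t_c=1 v_peak=55/8 T=13/2

(v_max)²/a_max = (55/8)²/(5/2) = 605/32
825/32 ≥ 605/32 ⇒ cruise phase
t_a = (55/8)/(5/2) = 11/4; v_peak = 55/8
d_cruise = 825/32 − 605/32 = 55/8; t_c = (55/8)/(55/8) = 1
T = 2·11/4 + 1 = 13/2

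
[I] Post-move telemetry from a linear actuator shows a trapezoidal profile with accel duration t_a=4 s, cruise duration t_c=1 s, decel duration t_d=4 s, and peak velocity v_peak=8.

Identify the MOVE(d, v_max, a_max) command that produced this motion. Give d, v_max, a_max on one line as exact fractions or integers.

d=40 v_max=8 a_max=2

a_max = 8/4 = 2
d_a = ½·8·4 = 16; d_c = 8·1 = 8
d = 2·16 + 8 = 40
t_c = 1 > 0 so v_max = 8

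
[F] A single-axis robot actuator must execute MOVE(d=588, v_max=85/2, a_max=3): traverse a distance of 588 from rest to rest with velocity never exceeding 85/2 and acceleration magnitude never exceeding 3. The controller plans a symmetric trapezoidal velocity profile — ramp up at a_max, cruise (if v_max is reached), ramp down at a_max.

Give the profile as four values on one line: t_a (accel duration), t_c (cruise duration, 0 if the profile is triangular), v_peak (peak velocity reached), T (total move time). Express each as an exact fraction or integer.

t_a=14 t_c=0 v_peak=42 T=28

(v_max)²/a_max = (85/2)²/3 = 7225/12
588 < 7225/12 ⇒ no cruise
v_peak = √(588·3) = √1764 = 42
t_a = 42/3 = 14; t_c = 0
T = 2·14 = 28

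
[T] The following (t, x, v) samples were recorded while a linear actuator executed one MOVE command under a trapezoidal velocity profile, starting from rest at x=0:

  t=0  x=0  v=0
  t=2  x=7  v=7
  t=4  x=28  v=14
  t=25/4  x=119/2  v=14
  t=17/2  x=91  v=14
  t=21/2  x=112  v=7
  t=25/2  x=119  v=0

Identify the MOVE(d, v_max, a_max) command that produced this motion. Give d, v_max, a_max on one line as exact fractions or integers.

final state: t=25/2, x=119, v=0 → d = 119
a_max = (7−0)/(2−0) = 7/2
max v = 14 over t∈[4,17/2] → v_max = 14
check: 14·(4+9/2) = 119 ✓

d=119 v_max=14 a_max=7/2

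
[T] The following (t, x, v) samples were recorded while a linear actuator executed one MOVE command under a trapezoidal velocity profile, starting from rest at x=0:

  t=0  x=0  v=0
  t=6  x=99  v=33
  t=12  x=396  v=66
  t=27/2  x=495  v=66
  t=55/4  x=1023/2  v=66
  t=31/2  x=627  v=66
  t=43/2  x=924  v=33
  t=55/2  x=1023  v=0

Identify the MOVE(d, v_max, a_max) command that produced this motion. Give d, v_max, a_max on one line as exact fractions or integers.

final state: t=55/2, x=1023, v=0 → d = 1023
a_max = (33−0)/(6−0) = 11/2
max v = 66 over t∈[12,31/2] → v_max = 66
check: 66·(12+7/2) = 1023 ✓

d=1023 v_max=66 a_max=11/2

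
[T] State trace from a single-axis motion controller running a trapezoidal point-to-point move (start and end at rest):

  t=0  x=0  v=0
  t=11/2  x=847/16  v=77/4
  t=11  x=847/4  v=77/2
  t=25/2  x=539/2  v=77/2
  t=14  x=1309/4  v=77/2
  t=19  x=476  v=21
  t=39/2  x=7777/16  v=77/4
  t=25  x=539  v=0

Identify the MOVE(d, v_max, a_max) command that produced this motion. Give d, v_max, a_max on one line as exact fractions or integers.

d=539 v_max=77/2 a_max=7/2

final state: t=25, x=539, v=0 → d = 539
a_max = (77/4−0)/(11/2−0) = 7/2
max v = 77/2 over t∈[11,14] → v_max = 77/2
check: 77/2·(11+3) = 539 ✓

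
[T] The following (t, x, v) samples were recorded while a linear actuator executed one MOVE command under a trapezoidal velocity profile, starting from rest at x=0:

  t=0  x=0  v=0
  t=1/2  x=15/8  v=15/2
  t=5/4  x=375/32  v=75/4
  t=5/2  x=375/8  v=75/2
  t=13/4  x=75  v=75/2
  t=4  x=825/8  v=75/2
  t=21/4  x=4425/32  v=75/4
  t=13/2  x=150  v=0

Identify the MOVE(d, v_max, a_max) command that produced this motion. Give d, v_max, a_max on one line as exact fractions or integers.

d=150 v_max=75/2 a_max=15

final state: t=13/2, x=150, v=0 → d = 150
a_max = (15/2−0)/(1/2−0) = 15
max v = 75/2 over t∈[5/2,4] → v_max = 75/2
check: 75/2·(5/2+3/2) = 150 ✓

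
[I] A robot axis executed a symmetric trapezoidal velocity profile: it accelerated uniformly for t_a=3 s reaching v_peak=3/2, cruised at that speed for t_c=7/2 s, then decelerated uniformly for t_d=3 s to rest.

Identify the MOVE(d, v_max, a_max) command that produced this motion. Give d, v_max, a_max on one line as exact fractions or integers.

d=39/4 v_max=3/2 a_max=1/2

a_max = (3/2)/3 = 1/2
d_a = ½·3/2·3 = 9/4; d_c = 3/2·7/2 = 21/4
d = 2·9/4 + 21/4 = 39/4
t_c = 7/2 > 0 so v_max = 3/2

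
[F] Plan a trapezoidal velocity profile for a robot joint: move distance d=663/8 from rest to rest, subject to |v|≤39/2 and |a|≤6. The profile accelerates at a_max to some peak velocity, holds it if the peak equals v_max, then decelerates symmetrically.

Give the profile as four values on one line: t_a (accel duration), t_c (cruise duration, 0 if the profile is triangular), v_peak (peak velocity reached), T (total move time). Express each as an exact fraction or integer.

(v_max)²/a_max = (39/2)²/6 = 507/8
663/8 ≥ 507/8 → trapezoidal
t_a = (39/2)/6 = 13/4; v_peak = 39/2
d_cruise = 663/8 − 507/8 = 39/2; t_c = (39/2)/(39/2) = 1
T = 2·13/4 + 1 = 15/2

t_a=13/4 t_c=1 v_peak=39/2 T=15/2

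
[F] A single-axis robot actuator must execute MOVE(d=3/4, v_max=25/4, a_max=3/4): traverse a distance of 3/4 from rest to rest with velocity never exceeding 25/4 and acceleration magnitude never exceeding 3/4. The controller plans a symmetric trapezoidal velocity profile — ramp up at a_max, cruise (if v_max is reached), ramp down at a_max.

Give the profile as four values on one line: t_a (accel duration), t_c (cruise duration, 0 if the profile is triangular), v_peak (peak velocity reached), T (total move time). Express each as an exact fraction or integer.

(v_max)²/a_max = (25/4)²/(3/4) = 625/12
3/4 < 625/12 ⇒ no cruise
v_peak = √(3/4·3/4) = √(9/16) = 3/4
t_a = (3/4)/(3/4) = 1; t_c = 0
T = 2·1 = 2

t_a=1 t_c=0 v_peak=3/4 T=2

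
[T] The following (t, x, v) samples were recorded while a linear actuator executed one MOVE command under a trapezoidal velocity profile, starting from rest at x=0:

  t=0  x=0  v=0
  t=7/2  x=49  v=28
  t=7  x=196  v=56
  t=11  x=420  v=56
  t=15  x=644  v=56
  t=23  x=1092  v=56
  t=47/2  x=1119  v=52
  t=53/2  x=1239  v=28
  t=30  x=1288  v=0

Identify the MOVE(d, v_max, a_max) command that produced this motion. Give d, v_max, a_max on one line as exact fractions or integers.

final state: t=30, x=1288, v=0 → d = 1288
a_max = (28−0)/(7/2−0) = 8
max v = 56 over t∈[7,23] → v_max = 56
check: 56·(7+16) = 1288 ✓

d=1288 v_max=56 a_max=8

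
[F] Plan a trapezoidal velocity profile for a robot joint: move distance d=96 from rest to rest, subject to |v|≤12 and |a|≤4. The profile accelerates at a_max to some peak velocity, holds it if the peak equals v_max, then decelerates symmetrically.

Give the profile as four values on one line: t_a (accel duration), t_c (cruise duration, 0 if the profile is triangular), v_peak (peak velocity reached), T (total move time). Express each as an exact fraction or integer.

v_max²/a_max = 12²/4 = 36
96 ≥ 36 ⇒ cruise phase
t_a = 12/4 = 3; v_peak = 12
d_cruise = 96 − 36 = 60; t_c = 60/12 = 5
T = 2·3 + 5 = 11

t_a=3 t_c=5 v_peak=12 T=11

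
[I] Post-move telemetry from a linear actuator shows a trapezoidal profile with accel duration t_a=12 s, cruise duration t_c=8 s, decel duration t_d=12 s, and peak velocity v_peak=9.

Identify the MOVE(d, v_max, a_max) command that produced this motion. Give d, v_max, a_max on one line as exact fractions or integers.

a_max = 9/12 = 3/4
d_a = ½·9·12 = 54; d_c = 9·8 = 72
d = 2·54 + 72 = 180
t_c = 8 > 0 so v_max = 9

d=180 v_max=9 a_max=3/4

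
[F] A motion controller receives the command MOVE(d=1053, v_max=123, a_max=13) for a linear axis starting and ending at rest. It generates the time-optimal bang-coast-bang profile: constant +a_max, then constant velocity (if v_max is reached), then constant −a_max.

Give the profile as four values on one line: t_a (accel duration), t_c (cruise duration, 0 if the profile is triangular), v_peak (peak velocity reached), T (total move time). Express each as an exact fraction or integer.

t_a=9 t_c=0 v_peak=117 T=18

(v_max)²/a_max = 123²/13 = 15129/13
1053 < 15129/13 → triangular
v_peak = √(1053·13) = √13689 = 117
t_a = 117/13 = 9; t_c = 0
T = 2·9 = 18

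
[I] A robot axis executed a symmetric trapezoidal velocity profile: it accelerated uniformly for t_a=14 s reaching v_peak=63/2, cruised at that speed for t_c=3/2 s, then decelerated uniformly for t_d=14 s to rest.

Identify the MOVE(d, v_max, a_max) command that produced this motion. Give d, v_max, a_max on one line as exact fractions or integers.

d=1953/4 v_max=63/2 a_max=9/4

a_max = (63/2)/14 = 9/4
d_a = ½·63/2·14 = 441/2; d_c = 63/2·3/2 = 189/4
d = 2·441/2 + 189/4 = 1953/4
t_c = 3/2 > 0 → v_max = v_peak = 63/2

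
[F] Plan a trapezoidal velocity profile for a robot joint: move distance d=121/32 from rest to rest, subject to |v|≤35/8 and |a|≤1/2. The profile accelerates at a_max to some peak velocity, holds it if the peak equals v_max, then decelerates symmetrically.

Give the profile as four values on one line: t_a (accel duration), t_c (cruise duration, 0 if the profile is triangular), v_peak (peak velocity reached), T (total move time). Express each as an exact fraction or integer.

t_a=11/4 t_c=0 v_peak=11/8 T=11/2

vₘ²/aₘ = (35/8)²/(1/2) = 1225/32
121/32 < 1225/32 → triangular
v_peak = √(121/32·1/2) = √(121/64) = 11/8
t_a = (11/8)/(1/2) = 11/4; t_c = 0
T = 2·11/4 = 11/2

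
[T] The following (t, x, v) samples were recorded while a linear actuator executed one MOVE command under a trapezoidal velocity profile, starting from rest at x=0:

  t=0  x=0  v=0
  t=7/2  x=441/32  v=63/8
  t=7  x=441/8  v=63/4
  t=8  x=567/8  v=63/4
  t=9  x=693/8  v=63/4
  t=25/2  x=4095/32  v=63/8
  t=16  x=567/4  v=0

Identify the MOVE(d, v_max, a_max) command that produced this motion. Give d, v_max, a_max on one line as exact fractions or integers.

final state: t=16, x=567/4, v=0 → d = 567/4
a_max = (63/8−0)/(7/2−0) = 9/4
max v = 63/4 over t∈[7,9] → v_max = 63/4
check: 63/4·(7+2) = 567/4 ✓

d=567/4 v_max=63/4 a_max=9/4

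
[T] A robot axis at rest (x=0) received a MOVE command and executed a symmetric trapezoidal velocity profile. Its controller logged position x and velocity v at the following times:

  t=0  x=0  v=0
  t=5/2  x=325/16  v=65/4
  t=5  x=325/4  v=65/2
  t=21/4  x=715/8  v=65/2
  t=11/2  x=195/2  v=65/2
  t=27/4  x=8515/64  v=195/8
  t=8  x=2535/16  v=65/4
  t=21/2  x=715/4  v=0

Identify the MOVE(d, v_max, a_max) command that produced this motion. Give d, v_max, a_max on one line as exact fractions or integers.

final state: t=21/2, x=715/4, v=0 → d = 715/4
a_max = (65/4−0)/(5/2−0) = 13/2
max v = 65/2 over t∈[5,11/2] → v_max = 65/2
check: 65/2·(5+1/2) = 715/4 ✓

d=715/4 v_max=65/2 a_max=13/2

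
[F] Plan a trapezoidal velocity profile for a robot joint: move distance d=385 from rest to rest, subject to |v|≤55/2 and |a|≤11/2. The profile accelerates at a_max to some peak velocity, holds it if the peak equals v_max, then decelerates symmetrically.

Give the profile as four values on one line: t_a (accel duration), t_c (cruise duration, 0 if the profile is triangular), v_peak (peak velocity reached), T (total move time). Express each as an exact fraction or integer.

t_a=5 t_c=9 v_peak=55/2 T=19

(v_max)²/a_max = (55/2)²/(11/2) = 275/2
385 ≥ 275/2 so v_max reached
t_a = (55/2)/(11/2) = 5; v_peak = 55/2
d_cruise = 385 − 275/2 = 495/2; t_c = (495/2)/(55/2) = 9
T = 2·5 + 9 = 19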